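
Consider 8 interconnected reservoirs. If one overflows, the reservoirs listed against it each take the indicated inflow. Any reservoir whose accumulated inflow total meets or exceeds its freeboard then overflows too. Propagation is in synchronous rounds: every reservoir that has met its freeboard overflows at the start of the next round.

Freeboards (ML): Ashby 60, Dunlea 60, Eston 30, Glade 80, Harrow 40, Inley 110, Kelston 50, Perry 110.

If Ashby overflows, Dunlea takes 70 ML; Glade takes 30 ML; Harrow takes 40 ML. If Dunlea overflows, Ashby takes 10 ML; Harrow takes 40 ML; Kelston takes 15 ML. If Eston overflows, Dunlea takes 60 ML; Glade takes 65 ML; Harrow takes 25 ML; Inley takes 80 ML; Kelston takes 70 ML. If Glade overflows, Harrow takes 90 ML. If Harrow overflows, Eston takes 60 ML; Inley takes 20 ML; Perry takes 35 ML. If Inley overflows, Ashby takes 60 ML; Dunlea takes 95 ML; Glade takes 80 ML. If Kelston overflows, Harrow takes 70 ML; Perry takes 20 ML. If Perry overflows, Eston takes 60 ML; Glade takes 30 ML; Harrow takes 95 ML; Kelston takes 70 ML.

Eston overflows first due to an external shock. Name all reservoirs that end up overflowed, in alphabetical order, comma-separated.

Dunlea, Eston, Harrow, Kelston

Round 1 — Eston overflows (initial).
  Dunlea: +60 → 60 ≥ 60
  Glade: +65 → 65 < 80
  Harrow: +25 → 25 < 40
  Inley: +80 → 80 < 110
  Kelston: +70 → 70 ≥ 50
Round 2 — Dunlea, Kelston overflow.
  Ashby: +10 → 10 < 60
  Harrow: +40+70 → 135 ≥ 40
  Perry: +20 → 20 < 110
Round 3 — Harrow overflows.
  Inley: +20 → 100 < 110
  Perry: +35 → 55 < 110
No further overflows.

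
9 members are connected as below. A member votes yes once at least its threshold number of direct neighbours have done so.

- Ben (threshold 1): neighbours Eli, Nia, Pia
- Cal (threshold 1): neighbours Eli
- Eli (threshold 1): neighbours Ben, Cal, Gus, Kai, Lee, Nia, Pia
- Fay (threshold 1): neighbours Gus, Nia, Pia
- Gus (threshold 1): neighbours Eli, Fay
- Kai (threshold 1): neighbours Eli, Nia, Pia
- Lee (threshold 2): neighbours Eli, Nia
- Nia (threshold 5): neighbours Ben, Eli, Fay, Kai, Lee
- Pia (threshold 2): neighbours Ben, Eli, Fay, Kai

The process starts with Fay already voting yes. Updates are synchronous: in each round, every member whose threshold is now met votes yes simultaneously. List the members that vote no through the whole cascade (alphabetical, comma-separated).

Lee, Nia

Round 1 — Fay votes yes (initial).
Round 2 — checking thresholds:
  Gus: 1 of 2 neighbours ≥ 1, votes yes.
  Nia: 1 of 5 neighbours < 5, holds.
  Pia: 1 of 4 neighbours < 2, holds.
Round 3 — checking thresholds:
  Eli: 1 of 7 neighbours ≥ 1, votes yes.
  Nia: 1 of 5 neighbours < 5, holds.
  Pia: 1 of 4 neighbours < 2, holds.
Round 4 — checking thresholds:
  Ben: 1 of 3 neighbours ≥ 1, votes yes.
  Cal: 1 of 1 neighbours ≥ 1, votes yes.
  Kai: 1 of 3 neighbours ≥ 1, votes yes.
  Lee: 1 of 2 neighbours < 2, holds.
  Nia: 2 of 5 neighbours < 5, holds.
  Pia: 2 of 4 neighbours ≥ 2, votes yes.
Round 5 — no new yes votes; cascade stops.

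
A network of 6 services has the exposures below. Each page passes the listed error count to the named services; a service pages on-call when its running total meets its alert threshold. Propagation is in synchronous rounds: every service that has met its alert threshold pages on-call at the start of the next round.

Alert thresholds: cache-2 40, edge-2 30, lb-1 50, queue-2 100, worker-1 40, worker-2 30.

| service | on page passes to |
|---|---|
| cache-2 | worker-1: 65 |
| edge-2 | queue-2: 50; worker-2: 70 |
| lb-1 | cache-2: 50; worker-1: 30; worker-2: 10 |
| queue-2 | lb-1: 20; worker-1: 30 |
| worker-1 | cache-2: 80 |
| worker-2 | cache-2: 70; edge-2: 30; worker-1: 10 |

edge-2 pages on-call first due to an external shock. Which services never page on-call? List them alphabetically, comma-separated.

lb-1, queue-2

Round 1 — edge-2 pages on-call (initial).
  queue-2: +50 → 50 < 100
  worker-2: +70 → 70 ≥ 30
Round 2 — worker-2 pages on-call.
  cache-2: +70 → 70 ≥ 40
  worker-1: +10 → 10 < 40
Round 3 — cache-2 pages on-call.
  worker-1: +65 → 75 ≥ 40
Round 4 — worker-1 pages on-call.
No further pages.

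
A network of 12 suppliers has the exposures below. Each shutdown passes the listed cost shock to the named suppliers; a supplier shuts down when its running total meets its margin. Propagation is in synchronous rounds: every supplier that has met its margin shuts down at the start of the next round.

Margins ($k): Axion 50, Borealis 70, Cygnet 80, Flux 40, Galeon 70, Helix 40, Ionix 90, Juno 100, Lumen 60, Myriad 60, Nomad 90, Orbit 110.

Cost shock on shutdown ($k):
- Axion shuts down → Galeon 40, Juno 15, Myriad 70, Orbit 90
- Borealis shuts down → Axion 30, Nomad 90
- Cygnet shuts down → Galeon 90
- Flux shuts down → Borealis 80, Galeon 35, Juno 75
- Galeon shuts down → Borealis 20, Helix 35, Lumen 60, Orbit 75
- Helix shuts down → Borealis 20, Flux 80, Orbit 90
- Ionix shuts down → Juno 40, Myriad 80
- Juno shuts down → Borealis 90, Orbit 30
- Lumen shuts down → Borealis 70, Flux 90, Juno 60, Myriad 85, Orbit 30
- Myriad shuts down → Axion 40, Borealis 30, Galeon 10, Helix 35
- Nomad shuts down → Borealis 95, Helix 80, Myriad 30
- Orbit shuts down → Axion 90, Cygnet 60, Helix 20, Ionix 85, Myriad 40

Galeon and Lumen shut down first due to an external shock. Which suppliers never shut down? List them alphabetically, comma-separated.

Cygnet, Ionix

Round 1 — Galeon, Lumen shut down (initial).
  Borealis: +20+70 → 90 ≥ 70
  Flux: +90 → 90 ≥ 40
  Helix: +35 → 35 < 40
  Juno: +60 → 60 < 100
  Myriad: +85 → 85 ≥ 60
  Orbit: +75+30 → 105 < 110
Round 2 — Borealis, Flux, Myriad shut down.
  Axion: +30+40 → 70 ≥ 50
  Helix: +35 → 70 ≥ 40
  Juno: +75 → 135 ≥ 100
  Nomad: +90 → 90 ≥ 90
Round 3 — Axion, Helix, Juno, Nomad shut down.
  Orbit: +90+90+30 → 315 ≥ 110
Round 4 — Orbit shuts down.
  Cygnet: +60 → 60 < 80
  Ionix: +85 → 85 < 90
No further shutdowns.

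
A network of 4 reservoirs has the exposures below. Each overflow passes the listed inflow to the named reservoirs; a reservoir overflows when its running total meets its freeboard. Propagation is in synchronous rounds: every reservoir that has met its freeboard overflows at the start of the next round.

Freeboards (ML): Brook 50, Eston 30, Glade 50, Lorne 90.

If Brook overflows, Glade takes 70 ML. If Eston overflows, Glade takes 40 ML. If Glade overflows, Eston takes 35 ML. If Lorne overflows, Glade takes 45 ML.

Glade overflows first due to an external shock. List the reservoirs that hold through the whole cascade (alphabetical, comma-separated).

Round 1 — Glade overflows (initial).
  Eston: +35 → 35 ≥ 30
Round 2 — Eston overflows.
No further overflows.

Brook, Lorne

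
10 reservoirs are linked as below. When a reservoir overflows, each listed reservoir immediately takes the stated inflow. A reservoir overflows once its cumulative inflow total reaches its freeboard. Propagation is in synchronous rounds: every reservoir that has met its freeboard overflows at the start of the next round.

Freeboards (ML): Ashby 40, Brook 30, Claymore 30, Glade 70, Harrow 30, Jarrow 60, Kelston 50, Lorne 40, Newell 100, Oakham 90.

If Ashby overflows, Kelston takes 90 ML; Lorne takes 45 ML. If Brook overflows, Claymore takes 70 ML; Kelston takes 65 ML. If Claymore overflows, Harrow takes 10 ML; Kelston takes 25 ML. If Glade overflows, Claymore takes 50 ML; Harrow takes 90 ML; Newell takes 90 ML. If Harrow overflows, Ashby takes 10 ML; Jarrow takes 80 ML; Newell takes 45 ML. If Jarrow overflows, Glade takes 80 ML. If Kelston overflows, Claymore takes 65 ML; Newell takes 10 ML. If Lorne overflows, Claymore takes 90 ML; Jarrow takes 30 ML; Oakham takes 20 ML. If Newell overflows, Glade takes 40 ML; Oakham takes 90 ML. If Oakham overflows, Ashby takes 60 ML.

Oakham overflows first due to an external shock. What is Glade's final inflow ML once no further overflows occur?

Round 1 — Oakham overflows (initial).
  Ashby: +60 → 60 ≥ 40
Round 2 — Ashby overflows.
  Kelston: +90 → 90 ≥ 50
  Lorne: +45 → 45 ≥ 40
Round 3 — Kelston, Lorne overflow.
  Claymore: +65+90 → 155 ≥ 30
  Jarrow: +30 → 30 < 60
  Newell: +10 → 10 < 100
Round 4 — Claymore overflows.
  Harrow: +10 → 10 < 30
No further overflows.

0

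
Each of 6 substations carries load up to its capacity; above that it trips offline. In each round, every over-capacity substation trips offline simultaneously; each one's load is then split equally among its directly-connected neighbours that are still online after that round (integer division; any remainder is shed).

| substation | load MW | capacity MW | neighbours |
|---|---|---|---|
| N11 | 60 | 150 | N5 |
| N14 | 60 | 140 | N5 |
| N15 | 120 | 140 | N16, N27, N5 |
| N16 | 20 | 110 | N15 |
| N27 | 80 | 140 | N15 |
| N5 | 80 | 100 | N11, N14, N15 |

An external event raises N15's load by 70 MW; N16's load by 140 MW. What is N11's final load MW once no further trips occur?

Round 1 — N15 at 190 > 140; N16 at 160 > 110. N15, N16 trip offline.
  N15 sheds 190 MW to N27, N5: 95 each.
    N27: 80+95 = 175 > 140
    N5: 80+95 = 175 > 100
  N16 sheds 160 MW: no online neighbours, lost.
Round 2 — N27, N5 trip offline.
  N27 sheds 175 MW: no online neighbours, lost.
  N5 sheds 175 MW to N11, N14: 87 each (1 lost).
    N11: 60+87 = 147 ≤ 150
    N14: 60+87 = 147 > 140
Round 3 — N14 trips offline.
  N14 sheds 147 MW: no online neighbours, lost.
No further trips.

147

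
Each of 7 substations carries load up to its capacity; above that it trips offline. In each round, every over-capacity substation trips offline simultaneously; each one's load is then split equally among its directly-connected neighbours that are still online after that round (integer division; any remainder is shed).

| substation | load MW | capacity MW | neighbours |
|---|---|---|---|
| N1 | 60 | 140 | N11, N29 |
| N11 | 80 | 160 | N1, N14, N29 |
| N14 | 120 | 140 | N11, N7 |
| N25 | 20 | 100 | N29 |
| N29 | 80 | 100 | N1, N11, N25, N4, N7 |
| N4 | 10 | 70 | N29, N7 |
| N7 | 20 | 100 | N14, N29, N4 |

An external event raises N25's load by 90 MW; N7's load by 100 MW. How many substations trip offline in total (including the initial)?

Round 1 — N25 at 110 > 100; N7 at 120 > 100. N25, N7 trip offline.
  N25 sheds 110 MW to N29: 110 each.
    N29: 80+110 = 190 > 100
  N7 sheds 120 MW to N14, N29, N4: 40 each.
    N14: 120+40 = 160 > 140
    N29: 190+40 = 230 > 100
    N4: 10+40 = 50 ≤ 70
Round 2 — N14, N29 trip offline.
  N14 sheds 160 MW to N11: 160 each.
    N11: 80+160 = 240 > 160
  N29 sheds 230 MW to N1, N11, N4: 76 each (2 lost).
    N1: 60+76 = 136 ≤ 140
    N11: 240+76 = 316 > 160
    N4: 50+76 = 126 > 70
Round 3 — N11, N4 trip offline.
  N11 sheds 316 MW to N1: 316 each.
    N1: 136+316 = 452 > 140
  N4 sheds 126 MW: no online neighbours, lost.
Round 4 — N1 trips offline.
  N1 sheds 452 MW: no online neighbours, lost.
No further trips.

7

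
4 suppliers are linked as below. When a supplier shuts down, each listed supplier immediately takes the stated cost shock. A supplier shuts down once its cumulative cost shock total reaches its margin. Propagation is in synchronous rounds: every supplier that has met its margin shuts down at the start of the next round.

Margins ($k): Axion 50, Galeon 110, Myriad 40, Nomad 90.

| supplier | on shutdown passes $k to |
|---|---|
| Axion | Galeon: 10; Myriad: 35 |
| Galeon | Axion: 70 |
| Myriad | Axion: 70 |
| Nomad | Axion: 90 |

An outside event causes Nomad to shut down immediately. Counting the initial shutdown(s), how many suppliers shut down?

2

Round 1 — Nomad shuts down (initial).
  Axion: +90 → 90 ≥ 50
Round 2 — Axion shuts down.
  Galeon: +10 → 10 < 110
  Myriad: +35 → 35 < 40
No further shutdowns.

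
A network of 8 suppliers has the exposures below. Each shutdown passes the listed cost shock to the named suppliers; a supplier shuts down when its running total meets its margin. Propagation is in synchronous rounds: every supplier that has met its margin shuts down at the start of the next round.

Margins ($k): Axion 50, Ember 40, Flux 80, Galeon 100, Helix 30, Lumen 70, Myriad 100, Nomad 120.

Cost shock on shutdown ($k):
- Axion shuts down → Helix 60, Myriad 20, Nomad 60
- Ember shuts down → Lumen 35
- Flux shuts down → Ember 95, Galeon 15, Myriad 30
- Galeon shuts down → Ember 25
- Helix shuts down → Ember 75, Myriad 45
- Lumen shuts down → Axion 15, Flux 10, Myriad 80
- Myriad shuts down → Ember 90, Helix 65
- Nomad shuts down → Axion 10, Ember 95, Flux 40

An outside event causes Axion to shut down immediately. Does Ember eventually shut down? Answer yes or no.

yes

Round 1 — Axion shuts down (initial).
  Helix: +60 → 60 ≥ 30
  Myriad: +20 → 20 < 100
  Nomad: +60 → 60 < 120
Round 2 — Helix shuts down.
  Ember: +75 → 75 ≥ 40
  Myriad: +45 → 65 < 100
Round 3 — Ember shuts down.
  Lumen: +35 → 35 < 70
No further shutdowns.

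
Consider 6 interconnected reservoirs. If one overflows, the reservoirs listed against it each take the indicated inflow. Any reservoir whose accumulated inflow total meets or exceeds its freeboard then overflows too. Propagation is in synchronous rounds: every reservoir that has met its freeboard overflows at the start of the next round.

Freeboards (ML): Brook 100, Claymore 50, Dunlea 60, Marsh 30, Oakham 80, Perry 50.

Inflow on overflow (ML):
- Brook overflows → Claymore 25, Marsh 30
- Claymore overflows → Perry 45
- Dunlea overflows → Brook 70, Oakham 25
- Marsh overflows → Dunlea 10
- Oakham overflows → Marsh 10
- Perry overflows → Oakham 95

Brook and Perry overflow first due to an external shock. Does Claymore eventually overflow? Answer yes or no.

Round 1 — Brook, Perry overflow (initial).
  Claymore: +25 → 25 < 50
  Marsh: +30 → 30 ≥ 30
  Oakham: +95 → 95 ≥ 80
Round 2 — Marsh, Oakham overflow.
  Dunlea: +10 → 10 < 60
No further overflows.

no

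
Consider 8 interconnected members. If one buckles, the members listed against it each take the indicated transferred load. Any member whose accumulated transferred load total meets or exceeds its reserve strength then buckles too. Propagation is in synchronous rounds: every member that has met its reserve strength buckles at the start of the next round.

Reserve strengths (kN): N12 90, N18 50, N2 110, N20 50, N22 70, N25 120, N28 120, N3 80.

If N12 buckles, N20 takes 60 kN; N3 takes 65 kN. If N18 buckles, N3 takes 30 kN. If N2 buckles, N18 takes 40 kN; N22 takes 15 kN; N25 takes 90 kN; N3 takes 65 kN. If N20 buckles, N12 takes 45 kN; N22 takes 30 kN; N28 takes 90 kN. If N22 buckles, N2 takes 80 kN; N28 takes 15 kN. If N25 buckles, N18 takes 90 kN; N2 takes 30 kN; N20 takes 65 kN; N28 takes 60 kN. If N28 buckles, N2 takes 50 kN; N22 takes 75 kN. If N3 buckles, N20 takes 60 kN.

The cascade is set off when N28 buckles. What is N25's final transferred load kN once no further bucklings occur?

Round 1 — N28 buckles (initial).
  N2: +50 → 50 < 110
  N22: +75 → 75 ≥ 70
Round 2 — N22 buckles.
  N2: +80 → 130 ≥ 110
Round 3 — N2 buckles.
  N18: +40 → 40 < 50
  N25: +90 → 90 < 120
  N3: +65 → 65 < 80
No further bucklings.

90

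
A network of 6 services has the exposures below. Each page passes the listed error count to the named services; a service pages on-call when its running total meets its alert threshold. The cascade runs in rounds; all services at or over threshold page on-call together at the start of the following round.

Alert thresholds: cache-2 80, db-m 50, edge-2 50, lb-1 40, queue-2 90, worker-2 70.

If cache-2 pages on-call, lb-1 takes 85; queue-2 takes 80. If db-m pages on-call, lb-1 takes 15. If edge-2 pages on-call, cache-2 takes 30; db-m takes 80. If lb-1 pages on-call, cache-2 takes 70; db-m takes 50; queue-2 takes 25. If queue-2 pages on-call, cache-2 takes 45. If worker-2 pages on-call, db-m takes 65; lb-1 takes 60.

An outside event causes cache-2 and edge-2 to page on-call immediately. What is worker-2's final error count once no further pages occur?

0

Round 1 — cache-2, edge-2 page on-call (initial).
  db-m: +80 → 80 ≥ 50
  lb-1: +85 → 85 ≥ 40
  queue-2: +80 → 80 < 90
Round 2 — db-m, lb-1 page on-call.
  queue-2: +25 → 105 ≥ 90
Round 3 — queue-2 pages on-call.
No further pages.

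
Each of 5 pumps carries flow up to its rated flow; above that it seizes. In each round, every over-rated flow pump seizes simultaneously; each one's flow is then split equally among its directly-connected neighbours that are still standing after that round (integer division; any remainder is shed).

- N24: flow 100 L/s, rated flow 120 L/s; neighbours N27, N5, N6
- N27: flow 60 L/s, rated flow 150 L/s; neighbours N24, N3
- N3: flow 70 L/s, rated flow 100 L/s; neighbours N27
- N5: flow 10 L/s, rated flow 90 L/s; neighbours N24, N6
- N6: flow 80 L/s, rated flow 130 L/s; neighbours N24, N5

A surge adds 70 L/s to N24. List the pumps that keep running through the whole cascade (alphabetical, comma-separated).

N27, N3

Round 1 — N24 at 170 > 120. N24 seizes.
  N24 sheds 170 L/s to N27, N5, N6: 56 each (2 lost).
    N27: 60+56 = 116 ≤ 150
    N5: 10+56 = 66 ≤ 90
    N6: 80+56 = 136 > 130
Round 2 — N6 seizes.
  N6 sheds 136 L/s to N5: 136 each.
    N5: 66+136 = 202 > 90
Round 3 — N5 seizes.
  N5 sheds 202 L/s: no online neighbours, lost.
No further seizures.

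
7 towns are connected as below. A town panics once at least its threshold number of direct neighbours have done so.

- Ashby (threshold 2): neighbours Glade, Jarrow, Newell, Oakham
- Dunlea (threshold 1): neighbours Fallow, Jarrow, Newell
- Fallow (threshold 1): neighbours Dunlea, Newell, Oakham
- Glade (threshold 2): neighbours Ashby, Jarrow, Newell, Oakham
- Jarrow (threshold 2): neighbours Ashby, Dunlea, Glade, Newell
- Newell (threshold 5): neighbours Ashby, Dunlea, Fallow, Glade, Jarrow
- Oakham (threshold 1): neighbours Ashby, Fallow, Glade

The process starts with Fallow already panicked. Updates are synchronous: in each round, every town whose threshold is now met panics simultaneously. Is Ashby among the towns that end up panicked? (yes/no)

Round 1 — Fallow panics (initial).
Round 2 — checking thresholds:
  Dunlea: 1 of 3 neighbours ≥ 1, panics.
  Newell: 1 of 5 neighbours < 5, holds.
  Oakham: 1 of 3 neighbours ≥ 1, panics.
Round 3 — no new panics; cascade stops.

no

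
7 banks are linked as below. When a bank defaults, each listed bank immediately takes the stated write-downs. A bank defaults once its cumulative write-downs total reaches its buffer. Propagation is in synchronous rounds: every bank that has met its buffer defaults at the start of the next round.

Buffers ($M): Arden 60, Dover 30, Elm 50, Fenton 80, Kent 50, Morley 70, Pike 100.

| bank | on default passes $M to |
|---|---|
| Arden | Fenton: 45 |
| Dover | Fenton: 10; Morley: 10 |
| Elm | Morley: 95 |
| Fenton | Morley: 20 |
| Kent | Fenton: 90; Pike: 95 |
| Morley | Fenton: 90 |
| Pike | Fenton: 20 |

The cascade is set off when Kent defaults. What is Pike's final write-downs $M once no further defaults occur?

Round 1 — Kent defaults (initial).
  Fenton: +90 → 90 ≥ 80
  Pike: +95 → 95 < 100
Round 2 — Fenton defaults.
  Morley: +20 → 20 < 70
No further defaults.

95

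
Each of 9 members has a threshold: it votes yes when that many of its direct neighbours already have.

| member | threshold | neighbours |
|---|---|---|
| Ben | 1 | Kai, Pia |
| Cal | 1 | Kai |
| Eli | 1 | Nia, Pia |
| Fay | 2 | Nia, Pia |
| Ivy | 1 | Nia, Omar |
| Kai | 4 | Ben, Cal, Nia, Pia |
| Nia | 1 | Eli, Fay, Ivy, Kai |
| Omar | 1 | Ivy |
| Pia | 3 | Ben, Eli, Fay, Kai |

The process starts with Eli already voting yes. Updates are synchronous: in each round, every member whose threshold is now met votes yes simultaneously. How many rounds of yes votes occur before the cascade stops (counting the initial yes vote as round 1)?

Round 1 — Eli votes yes (initial).
Round 2 — checking thresholds:
  Nia: 1 of 4 neighbours ≥ 1, votes yes.
  Pia: 1 of 4 neighbours < 3, not yet.
Round 3 — checking thresholds:
  Fay: 1 of 2 neighbours < 2, not yet.
  Ivy: 1 of 2 neighbours ≥ 1, votes yes.
  Kai: 1 of 4 neighbours < 4, not yet.
  Pia: 1 of 4 neighbours < 3, not yet.
Round 4 — checking thresholds:
  Fay: 1 of 2 neighbours < 2, not yet.
  Kai: 1 of 4 neighbours < 4, not yet.
  Omar: 1 of 1 neighbours ≥ 1, votes yes.
  Pia: 1 of 4 neighbours < 3, not yet.
Round 5 — no new yes votes; cascade stops.

4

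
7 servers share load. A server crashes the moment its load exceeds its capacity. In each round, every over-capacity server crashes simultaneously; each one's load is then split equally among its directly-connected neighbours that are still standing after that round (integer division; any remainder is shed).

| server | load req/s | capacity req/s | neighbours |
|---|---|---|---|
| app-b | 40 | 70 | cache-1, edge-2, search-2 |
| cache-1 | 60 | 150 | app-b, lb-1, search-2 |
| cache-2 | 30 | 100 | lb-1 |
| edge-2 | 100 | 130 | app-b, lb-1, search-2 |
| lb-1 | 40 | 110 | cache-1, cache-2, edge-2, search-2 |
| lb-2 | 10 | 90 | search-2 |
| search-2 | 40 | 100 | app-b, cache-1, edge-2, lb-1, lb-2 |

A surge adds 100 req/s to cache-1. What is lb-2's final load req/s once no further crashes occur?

79

Round 1 — cache-1 at 160 > 150. cache-1 crashes.
  cache-1 sheds 160 req/s to app-b, lb-1, search-2: 53 each (1 lost).
    app-b: 40+53 = 93 > 70
    lb-1: 40+53 = 93 ≤ 110
    search-2: 40+53 = 93 ≤ 100
Round 2 — app-b crashes.
  app-b sheds 93 req/s to edge-2, search-2: 46 each (1 lost).
    edge-2: 100+46 = 146 > 130
    search-2: 93+46 = 139 > 100
Round 3 — edge-2, search-2 crash.
  edge-2 sheds 146 req/s to lb-1: 146 each.
    lb-1: 93+146 = 239 > 110
  search-2 sheds 139 req/s to lb-1, lb-2: 69 each (1 lost).
    lb-1: 239+69 = 308 > 110
    lb-2: 10+69 = 79 ≤ 90
Round 4 — lb-1 crashes.
  lb-1 sheds 308 req/s to cache-2: 308 each.
    cache-2: 30+308 = 338 > 100
Round 5 — cache-2 crashes.
  cache-2 sheds 338 req/s: no online neighbours, lost.
No further crashes.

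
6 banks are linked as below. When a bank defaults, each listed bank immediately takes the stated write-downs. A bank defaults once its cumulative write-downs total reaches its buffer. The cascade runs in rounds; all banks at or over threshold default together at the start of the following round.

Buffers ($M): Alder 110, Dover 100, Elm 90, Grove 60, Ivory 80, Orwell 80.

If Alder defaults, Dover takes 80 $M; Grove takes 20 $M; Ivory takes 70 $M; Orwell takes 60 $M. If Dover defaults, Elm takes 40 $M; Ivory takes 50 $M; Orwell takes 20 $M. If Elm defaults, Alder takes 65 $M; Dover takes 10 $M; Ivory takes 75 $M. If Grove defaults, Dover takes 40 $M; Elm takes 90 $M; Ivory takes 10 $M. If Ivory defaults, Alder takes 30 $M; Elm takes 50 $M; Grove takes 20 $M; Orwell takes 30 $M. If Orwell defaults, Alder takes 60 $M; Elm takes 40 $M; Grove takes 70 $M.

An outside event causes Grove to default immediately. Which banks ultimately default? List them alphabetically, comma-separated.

Elm, Grove, Ivory

Round 1 — Grove defaults (initial).
  Dover: +40 → 40 < 100
  Elm: +90 → 90 ≥ 90
  Ivory: +10 → 10 < 80
Round 2 — Elm defaults.
  Alder: +65 → 65 < 110
  Dover: +10 → 50 < 100
  Ivory: +75 → 85 ≥ 80
Round 3 — Ivory defaults.
  Alder: +30 → 95 < 110
  Orwell: +30 → 30 < 80
No further defaults.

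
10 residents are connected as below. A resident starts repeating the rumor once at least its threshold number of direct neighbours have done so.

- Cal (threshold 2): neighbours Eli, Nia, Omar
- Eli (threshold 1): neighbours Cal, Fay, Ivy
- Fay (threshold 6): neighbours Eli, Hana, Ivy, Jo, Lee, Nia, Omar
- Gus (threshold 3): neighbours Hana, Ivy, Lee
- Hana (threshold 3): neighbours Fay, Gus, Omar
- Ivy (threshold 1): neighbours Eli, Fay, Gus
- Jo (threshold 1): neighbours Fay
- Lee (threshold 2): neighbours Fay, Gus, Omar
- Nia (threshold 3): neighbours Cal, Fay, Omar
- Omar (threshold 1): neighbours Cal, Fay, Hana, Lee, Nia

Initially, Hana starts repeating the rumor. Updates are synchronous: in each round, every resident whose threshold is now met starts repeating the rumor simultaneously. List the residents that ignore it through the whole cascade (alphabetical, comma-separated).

Round 1 — Hana starts repeating the rumor (initial).
Round 2 — checking thresholds:
  Fay: 1 of 7 neighbours < 6, holds.
  Gus: 1 of 3 neighbours < 3, holds.
  Omar: 1 of 5 neighbours ≥ 1, starts repeating the rumor.
Round 3 — no new spreads; cascade stops.

Cal, Eli, Fay, Gus, Ivy, Jo, Lee, Nia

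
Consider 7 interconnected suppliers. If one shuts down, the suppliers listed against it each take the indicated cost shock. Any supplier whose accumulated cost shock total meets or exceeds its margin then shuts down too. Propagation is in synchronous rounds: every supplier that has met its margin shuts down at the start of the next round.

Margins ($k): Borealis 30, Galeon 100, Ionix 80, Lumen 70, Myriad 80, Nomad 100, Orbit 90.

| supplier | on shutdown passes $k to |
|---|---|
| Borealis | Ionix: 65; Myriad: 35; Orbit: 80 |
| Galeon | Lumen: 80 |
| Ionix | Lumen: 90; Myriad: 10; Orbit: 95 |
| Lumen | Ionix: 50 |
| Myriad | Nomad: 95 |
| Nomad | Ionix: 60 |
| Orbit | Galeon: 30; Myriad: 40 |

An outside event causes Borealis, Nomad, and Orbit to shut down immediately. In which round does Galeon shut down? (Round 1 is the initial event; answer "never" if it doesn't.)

never

Round 1 — Borealis, Nomad, Orbit shut down (initial).
  Galeon: +30 → 30 < 100
  Ionix: +65+60 → 125 ≥ 80
  Myriad: +35+40 → 75 < 80
Round 2 — Ionix shuts down.
  Lumen: +90 → 90 ≥ 70
  Myriad: +10 → 85 ≥ 80
Round 3 — Lumen, Myriad shut down.
No further shutdowns.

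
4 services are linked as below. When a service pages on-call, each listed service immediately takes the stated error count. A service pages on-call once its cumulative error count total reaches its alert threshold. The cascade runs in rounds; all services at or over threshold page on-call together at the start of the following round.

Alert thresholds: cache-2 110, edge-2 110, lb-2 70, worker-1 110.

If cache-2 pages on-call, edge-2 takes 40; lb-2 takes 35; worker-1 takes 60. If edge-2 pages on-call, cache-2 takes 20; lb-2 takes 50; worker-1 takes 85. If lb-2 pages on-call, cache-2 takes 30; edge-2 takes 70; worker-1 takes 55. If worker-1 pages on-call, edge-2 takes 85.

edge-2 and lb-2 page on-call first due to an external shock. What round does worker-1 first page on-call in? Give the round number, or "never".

2

Round 1 — edge-2, lb-2 page on-call (initial).
  cache-2: +20+30 → 50 < 110
  worker-1: +85+55 → 140 ≥ 110
Round 2 — worker-1 pages on-call.
No further pages.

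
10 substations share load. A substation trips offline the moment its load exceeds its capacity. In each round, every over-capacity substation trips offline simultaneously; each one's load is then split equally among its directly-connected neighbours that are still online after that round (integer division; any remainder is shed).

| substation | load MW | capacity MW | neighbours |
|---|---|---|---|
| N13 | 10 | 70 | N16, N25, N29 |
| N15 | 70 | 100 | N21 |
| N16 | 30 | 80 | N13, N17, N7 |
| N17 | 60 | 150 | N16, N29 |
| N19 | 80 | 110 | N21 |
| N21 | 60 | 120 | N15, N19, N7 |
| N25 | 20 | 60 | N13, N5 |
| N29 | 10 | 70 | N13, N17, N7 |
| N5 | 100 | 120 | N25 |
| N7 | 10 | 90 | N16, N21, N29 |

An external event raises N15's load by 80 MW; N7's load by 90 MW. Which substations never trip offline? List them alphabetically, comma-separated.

Round 1 — N15 at 150 > 100; N7 at 100 > 90. N15, N7 trip offline.
  N15 sheds 150 MW to N21: 150 each.
    N21: 60+150 = 210 > 120
  N7 sheds 100 MW to N16, N21, N29: 33 each (1 lost).
    N16: 30+33 = 63 ≤ 80
    N21: 210+33 = 243 > 120
    N29: 10+33 = 43 ≤ 70
Round 2 — N21 trips offline.
  N21 sheds 243 MW to N19: 243 each.
    N19: 80+243 = 323 > 110
Round 3 — N19 trips offline.
  N19 sheds 323 MW: no online neighbours, lost.
No further trips.

N13, N16, N17, N25, N29, N5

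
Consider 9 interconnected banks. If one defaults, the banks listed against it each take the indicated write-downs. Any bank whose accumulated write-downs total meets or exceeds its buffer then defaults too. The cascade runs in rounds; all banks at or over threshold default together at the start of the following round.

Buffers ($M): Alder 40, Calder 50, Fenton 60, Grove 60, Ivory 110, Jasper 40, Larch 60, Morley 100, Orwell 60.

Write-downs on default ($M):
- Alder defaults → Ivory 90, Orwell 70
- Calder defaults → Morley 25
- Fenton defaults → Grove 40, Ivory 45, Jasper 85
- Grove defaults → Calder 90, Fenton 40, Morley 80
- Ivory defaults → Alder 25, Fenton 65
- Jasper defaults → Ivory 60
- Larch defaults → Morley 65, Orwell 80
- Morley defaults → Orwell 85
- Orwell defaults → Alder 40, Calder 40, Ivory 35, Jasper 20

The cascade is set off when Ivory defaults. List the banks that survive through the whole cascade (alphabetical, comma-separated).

Round 1 — Ivory defaults (initial).
  Alder: +25 → 25 < 40
  Fenton: +65 → 65 ≥ 60
Round 2 — Fenton defaults.
  Grove: +40 → 40 < 60
  Jasper: +85 → 85 ≥ 40
Round 3 — Jasper defaults.
No further defaults.

Alder, Calder, Grove, Larch, Morley, Orwell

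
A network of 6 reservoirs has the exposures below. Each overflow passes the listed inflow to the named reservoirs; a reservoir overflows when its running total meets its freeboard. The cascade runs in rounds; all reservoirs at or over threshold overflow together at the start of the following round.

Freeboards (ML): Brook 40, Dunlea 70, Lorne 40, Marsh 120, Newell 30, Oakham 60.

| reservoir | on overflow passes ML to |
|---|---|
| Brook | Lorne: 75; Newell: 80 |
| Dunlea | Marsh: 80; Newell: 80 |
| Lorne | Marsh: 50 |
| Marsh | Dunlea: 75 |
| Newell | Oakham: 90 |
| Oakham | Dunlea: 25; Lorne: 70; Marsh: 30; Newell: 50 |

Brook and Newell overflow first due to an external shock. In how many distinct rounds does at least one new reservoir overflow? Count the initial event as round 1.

Round 1 — Brook, Newell overflow (initial).
  Lorne: +75 → 75 ≥ 40
  Oakham: +90 → 90 ≥ 60
Round 2 — Lorne, Oakham overflow.
  Dunlea: +25 → 25 < 70
  Marsh: +50+30 → 80 < 120
No further overflows.

2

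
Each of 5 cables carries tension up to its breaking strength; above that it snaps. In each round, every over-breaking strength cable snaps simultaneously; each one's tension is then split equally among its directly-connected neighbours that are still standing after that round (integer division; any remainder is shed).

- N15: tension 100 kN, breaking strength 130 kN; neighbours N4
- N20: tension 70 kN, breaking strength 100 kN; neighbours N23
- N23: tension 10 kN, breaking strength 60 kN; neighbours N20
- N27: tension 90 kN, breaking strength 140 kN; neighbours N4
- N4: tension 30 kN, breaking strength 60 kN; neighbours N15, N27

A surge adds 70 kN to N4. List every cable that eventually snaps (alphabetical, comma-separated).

N15, N4

Round 1 — N4 at 100 > 60. N4 snaps.
  N4 sheds 100 kN to N15, N27: 50 each.
    N15: 100+50 = 150 > 130
    N27: 90+50 = 140 ≤ 140
Round 2 — N15 snaps.
  N15 sheds 150 kN: no online neighbours, lost.
No further breaks.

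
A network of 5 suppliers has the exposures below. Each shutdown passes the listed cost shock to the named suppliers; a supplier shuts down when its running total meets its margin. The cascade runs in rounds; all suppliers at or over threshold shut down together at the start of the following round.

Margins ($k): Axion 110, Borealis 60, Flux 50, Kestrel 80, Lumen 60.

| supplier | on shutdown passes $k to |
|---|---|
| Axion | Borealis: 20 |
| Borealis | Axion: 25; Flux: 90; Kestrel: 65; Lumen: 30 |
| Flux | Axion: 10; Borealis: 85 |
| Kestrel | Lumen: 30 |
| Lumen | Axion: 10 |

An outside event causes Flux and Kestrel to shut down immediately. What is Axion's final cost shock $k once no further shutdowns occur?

45

Round 1 — Flux, Kestrel shut down (initial).
  Axion: +10 → 10 < 110
  Borealis: +85 → 85 ≥ 60
  Lumen: +30 → 30 < 60
Round 2 — Borealis shuts down.
  Axion: +25 → 35 < 110
  Lumen: +30 → 60 ≥ 60
Round 3 — Lumen shuts down.
  Axion: +10 → 45 < 110
No further shutdowns.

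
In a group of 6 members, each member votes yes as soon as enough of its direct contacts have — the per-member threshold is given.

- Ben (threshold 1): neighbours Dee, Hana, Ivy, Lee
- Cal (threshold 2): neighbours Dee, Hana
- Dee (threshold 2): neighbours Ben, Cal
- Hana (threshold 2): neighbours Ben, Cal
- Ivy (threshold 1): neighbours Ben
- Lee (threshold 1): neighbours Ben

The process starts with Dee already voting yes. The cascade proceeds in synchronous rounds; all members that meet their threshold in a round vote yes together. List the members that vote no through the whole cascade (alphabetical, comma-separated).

Round 1 — Dee votes yes (initial).
Round 2 — checking thresholds:
  Ben: 1 of 4 neighbours ≥ 1, votes yes.
  Cal: 1 of 2 neighbours < 2, holds.
Round 3 — checking thresholds:
  Cal: 1 of 2 neighbours < 2, holds.
  Hana: 1 of 2 neighbours < 2, holds.
  Ivy: 1 of 1 neighbours ≥ 1, votes yes.
  Lee: 1 of 1 neighbours ≥ 1, votes yes.
Round 4 — no new yes votes; cascade stops.

Cal, Hana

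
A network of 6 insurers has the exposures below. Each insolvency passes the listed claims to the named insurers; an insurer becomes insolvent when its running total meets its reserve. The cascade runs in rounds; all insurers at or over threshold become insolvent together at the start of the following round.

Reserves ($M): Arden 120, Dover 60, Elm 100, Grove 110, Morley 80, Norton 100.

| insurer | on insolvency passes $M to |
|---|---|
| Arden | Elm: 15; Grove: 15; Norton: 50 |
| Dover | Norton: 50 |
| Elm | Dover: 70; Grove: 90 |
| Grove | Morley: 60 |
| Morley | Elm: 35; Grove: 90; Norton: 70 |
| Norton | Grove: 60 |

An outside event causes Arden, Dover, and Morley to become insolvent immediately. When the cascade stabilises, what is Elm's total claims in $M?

Round 1 — Arden, Dover, Morley become insolvent (initial).
  Elm: +15+35 → 50 < 100
  Grove: +15+90 → 105 < 110
  Norton: +50+50+70 → 170 ≥ 100
Round 2 — Norton becomes insolvent.
  Grove: +60 → 165 ≥ 110
Round 3 — Grove becomes insolvent.
No further insolvencies.

50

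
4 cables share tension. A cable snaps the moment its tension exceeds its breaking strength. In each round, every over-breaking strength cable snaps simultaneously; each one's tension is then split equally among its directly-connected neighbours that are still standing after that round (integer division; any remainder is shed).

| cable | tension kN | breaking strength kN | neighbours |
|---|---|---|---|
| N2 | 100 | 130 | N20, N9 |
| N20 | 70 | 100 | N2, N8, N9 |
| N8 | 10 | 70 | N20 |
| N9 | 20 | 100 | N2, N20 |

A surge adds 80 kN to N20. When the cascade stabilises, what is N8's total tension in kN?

60

Round 1 — N20 at 150 > 100. N20 snaps.
  N20 sheds 150 kN to N2, N8, N9: 50 each.
    N2: 100+50 = 150 > 130
    N8: 10+50 = 60 ≤ 70
    N9: 20+50 = 70 ≤ 100
Round 2 — N2 snaps.
  N2 sheds 150 kN to N9: 150 each.
    N9: 70+150 = 220 > 100
Round 3 — N9 snaps.
  N9 sheds 220 kN: no online neighbours, lost.
No further breaks.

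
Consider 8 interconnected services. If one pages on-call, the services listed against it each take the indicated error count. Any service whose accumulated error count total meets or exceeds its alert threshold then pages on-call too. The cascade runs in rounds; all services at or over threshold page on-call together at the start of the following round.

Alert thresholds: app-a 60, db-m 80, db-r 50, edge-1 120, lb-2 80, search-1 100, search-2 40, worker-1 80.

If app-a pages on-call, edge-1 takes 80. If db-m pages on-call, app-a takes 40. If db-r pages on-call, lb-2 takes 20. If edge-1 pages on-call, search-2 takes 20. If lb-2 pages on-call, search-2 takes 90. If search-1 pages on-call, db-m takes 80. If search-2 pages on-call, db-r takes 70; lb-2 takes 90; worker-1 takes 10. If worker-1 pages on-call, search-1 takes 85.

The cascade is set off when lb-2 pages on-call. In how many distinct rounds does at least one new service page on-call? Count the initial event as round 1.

3

Round 1 — lb-2 pages on-call (initial).
  search-2: +90 → 90 ≥ 40
Round 2 — search-2 pages on-call.
  db-r: +70 → 70 ≥ 50
  worker-1: +10 → 10 < 80
Round 3 — db-r pages on-call.
No further pages.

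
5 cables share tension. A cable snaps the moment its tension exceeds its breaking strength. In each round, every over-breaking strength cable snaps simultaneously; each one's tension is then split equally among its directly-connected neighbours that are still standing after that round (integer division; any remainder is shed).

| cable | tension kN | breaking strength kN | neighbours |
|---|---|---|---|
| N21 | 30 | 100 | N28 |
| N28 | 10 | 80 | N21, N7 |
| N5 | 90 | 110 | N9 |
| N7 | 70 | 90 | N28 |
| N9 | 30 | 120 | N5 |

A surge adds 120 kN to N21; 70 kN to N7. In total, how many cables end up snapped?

3

Round 1 — N21 at 150 > 100; N7 at 140 > 90. N21, N7 snap.
  N21 sheds 150 kN to N28: 150 each.
    N28: 10+150 = 160 > 80
  N7 sheds 140 kN to N28: 140 each.
    N28: 160+140 = 300 > 80
Round 2 — N28 snaps.
  N28 sheds 300 kN: no online neighbours, lost.
No further breaks.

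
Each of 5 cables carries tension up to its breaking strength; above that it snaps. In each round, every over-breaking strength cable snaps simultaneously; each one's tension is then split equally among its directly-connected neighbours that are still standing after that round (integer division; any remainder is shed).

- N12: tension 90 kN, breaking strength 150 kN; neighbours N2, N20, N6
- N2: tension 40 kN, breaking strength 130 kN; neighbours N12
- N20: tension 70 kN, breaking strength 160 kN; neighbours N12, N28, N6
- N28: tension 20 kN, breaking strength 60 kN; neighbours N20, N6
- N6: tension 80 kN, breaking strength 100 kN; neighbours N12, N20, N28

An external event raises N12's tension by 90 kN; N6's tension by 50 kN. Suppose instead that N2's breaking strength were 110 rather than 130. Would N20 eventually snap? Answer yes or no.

With N2's breaking strength at 110:
Round 1 — N12 at 180 > 150; N6 at 130 > 100. N12, N6 snap.
  N12 sheds 180 kN to N2, N20: 90 each.
    N2: 40+90 = 130 > 110
    N20: 70+90 = 160 ≤ 160
  N6 sheds 130 kN to N20, N28: 65 each.
    N20: 160+65 = 225 > 160
    N28: 20+65 = 85 > 60
Round 2 — N2, N20, N28 snap.
  N2 sheds 130 kN: no online neighbours, lost.
  N20 sheds 225 kN: no online neighbours, lost.
  N28 sheds 85 kN: no online neighbours, lost.
No further breaks.

yes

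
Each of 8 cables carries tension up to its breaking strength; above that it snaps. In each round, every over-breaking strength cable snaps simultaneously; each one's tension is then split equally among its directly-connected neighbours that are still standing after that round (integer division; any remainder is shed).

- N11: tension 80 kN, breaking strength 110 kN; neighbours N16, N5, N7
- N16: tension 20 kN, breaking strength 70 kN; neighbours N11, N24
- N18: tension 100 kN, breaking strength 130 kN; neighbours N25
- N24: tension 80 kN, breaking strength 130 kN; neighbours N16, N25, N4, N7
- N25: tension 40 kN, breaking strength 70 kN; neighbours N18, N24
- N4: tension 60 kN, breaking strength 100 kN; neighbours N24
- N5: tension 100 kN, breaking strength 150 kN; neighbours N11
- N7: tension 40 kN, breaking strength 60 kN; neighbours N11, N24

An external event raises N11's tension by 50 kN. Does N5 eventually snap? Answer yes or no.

Round 1 — N11 at 130 > 110. N11 snaps.
  N11 sheds 130 kN to N16, N5, N7: 43 each (1 lost).
    N16: 20+43 = 63 ≤ 70
    N5: 100+43 = 143 ≤ 150
    N7: 40+43 = 83 > 60
Round 2 — N7 snaps.
  N7 sheds 83 kN to N24: 83 each.
    N24: 80+83 = 163 > 130
Round 3 — N24 snaps.
  N24 sheds 163 kN to N16, N25, N4: 54 each (1 lost).
    N16: 63+54 = 117 > 70
    N25: 40+54 = 94 > 70
    N4: 60+54 = 114 > 100
Round 4 — N16, N25, N4 snap.
  N16 sheds 117 kN: no online neighbours, lost.
  N25 sheds 94 kN to N18: 94 each.
    N18: 100+94 = 194 > 130
  N4 sheds 114 kN: no online neighbours, lost.
Round 5 — N18 snaps.
  N18 sheds 194 kN: no online neighbours, lost.
No further breaks.

no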